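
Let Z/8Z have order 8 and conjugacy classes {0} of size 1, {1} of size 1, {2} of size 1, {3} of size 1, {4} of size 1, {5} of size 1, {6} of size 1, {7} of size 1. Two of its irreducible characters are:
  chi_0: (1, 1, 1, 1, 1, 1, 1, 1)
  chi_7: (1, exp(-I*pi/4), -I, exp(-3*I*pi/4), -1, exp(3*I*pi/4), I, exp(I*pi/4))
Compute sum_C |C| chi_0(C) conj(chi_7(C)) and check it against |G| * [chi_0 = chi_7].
Sum = 0; so <chi_0, chi_7> = 0 (distinct irreducibles are orthogonal).

Justification: Compute term by term over conjugacy classes (|C| * chi_0(C) * conj(chi_7(C))):
  1*(1)*conj(1) + 1*(1)*conj(exp(-I*pi/4)) + 1*(1)*conj(-I) + 1*(1)*conj(exp(-3*I*pi/4)) + 1*(1)*conj(-1) + 1*(1)*conj(exp(3*I*pi/4)) + 1*(1)*conj(I) + 1*(1)*conj(exp(I*pi/4))
  = (1) + (exp(I*pi/4)) + (I) + (exp(3*I*pi/4)) + (-1) + (exp(-3*I*pi/4)) + (-I) + (exp(-I*pi/4))
  = 0.
(Exp terms are combined using exp(i*s)*conj(exp(i*t)) = exp(i*(s-t)), and sums of them are collapsed using the identity that for every m > 1 the m distinct m-th roots of unity sum to 0, e.g. 1 + exp(2*I*pi/3) + exp(-2*I*pi/3) = 0.)
Dividing by |G| = 8 gives 0/8 = 0, matching the row-orthogonality relation <chi_0, chi_7> = [chi_0 = chi_7].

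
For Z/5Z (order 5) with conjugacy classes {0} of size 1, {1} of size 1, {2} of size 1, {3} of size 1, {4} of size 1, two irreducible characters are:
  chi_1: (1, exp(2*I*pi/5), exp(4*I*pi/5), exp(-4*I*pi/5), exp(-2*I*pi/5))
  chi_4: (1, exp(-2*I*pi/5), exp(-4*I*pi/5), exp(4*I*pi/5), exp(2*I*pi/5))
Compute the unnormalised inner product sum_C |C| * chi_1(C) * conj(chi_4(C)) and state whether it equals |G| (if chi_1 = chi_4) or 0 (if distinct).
Sum = 0; so <chi_1, chi_4> = 0 (distinct irreducibles are orthogonal).

Justification: Compute term by term over conjugacy classes (|C| * chi_1(C) * conj(chi_4(C))):
  1*(1)*conj(1) + 1*(exp(2*I*pi/5))*conj(exp(-2*I*pi/5)) + 1*(exp(4*I*pi/5))*conj(exp(-4*I*pi/5)) + 1*(exp(-4*I*pi/5))*conj(exp(4*I*pi/5)) + 1*(exp(-2*I*pi/5))*conj(exp(2*I*pi/5))
  = (1) + (exp(4*I*pi/5)) + (exp(-2*I*pi/5)) + (exp(2*I*pi/5)) + (exp(-4*I*pi/5))
  = 0.
(Exp terms are combined using exp(i*s)*conj(exp(i*t)) = exp(i*(s-t)), and sums of them are collapsed using the identity that for every m > 1 the m distinct m-th roots of unity sum to 0, e.g. 1 + exp(2*I*pi/3) + exp(-2*I*pi/3) = 0.)
Dividing by |G| = 5 gives 0/5 = 0, matching the row-orthogonality relation <chi_1, chi_4> = [chi_1 = chi_4].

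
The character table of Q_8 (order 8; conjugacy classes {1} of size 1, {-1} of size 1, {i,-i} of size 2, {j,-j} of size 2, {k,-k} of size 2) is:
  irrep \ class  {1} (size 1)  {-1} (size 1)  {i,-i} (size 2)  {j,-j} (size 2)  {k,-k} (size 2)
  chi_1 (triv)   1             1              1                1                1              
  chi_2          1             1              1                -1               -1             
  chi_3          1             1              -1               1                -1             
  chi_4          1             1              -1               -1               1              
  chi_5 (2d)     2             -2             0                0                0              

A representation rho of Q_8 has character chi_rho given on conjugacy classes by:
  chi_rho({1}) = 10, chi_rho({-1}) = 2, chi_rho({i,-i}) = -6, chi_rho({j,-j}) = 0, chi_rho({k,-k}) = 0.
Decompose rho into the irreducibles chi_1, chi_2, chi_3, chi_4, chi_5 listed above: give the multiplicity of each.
Multiplicities: chi_1: 0, chi_2: 0, chi_3: 3, chi_4: 3, chi_5: 2.

Proof sketch: Use <chi_rho, chi> = (1/|G|) sum_C |C| * chi_rho(C) * conj(chi(C)) with |G| = 8 for each irreducible chi in the table:
  <chi_rho, chi_1> = (1/8)[1*(10)*conj(1) + 1*(2)*conj(1) + 2*(-6)*conj(1) + 2*(0)*conj(1) + 2*(0)*conj(1)]
      = (1/8)[(10) + (2) + (-12) + (0) + (0)] = 0/8 = 0
  <chi_rho, chi_2> = (1/8)[1*(10)*conj(1) + 1*(2)*conj(1) + 2*(-6)*conj(1) + 2*(0)*conj(-1) + 2*(0)*conj(-1)]
      = (1/8)[(10) + (2) + (-12) + (0) + (0)] = 0/8 = 0
  <chi_rho, chi_3> = (1/8)[1*(10)*conj(1) + 1*(2)*conj(1) + 2*(-6)*conj(-1) + 2*(0)*conj(1) + 2*(0)*conj(-1)]
      = (1/8)[(10) + (2) + (12) + (0) + (0)] = 24/8 = 3
  <chi_rho, chi_4> = (1/8)[1*(10)*conj(1) + 1*(2)*conj(1) + 2*(-6)*conj(-1) + 2*(0)*conj(-1) + 2*(0)*conj(1)]
      = (1/8)[(10) + (2) + (12) + (0) + (0)] = 24/8 = 3
  <chi_rho, chi_5> = (1/8)[1*(10)*conj(2) + 1*(2)*conj(-2) + 2*(-6)*conj(0) + 2*(0)*conj(0) + 2*(0)*conj(0)]
      = (1/8)[(20) + (-4) + (0) + (0) + (0)] = 16/8 = 2
Dimension check: dim(rho) = sum (mult * dim) = 0*1 + 0*1 + 3*1 + 3*1 + 2*2 = 10 = chi_rho(e) = 10.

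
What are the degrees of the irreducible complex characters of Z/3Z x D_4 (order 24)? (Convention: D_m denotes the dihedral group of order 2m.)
Dimensions: 1, 1, 1, 1, 1, 1, 1, 1, 1, 1, 1, 1, 2, 2, 2

Reasoning: There are 15 irreducibles (= number of conjugacy classes). Their dimensions d_i satisfy sum d_i^2 = |G| = 24: 1 + 1 + 1 + 1 + 1 + 1 + 1 + 1 + 1 + 1 + 1 + 1 + 4 + 4 + 4 = 24. (For the product with Z/3Z: each of the 3 1-dim characters of Z/3Z tensors with each irrep of D_4, giving 3 copies of each D_4-dimension.)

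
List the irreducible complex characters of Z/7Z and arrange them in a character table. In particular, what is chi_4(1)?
Character table of Z/7Z (irreps indexed chi_0,...,chi_6 with chi_k(m) = zeta_7^(k*m), zeta_7 = exp(2*pi*i/7)):
  irrep \ class  {0} (size 1)  {1} (size 1)    {2} (size 1)    {3} (size 1)    {4} (size 1)    {5} (size 1)    {6} (size 1)  
  chi_0          1             1               1               1               1               1               1             
  chi_1          1             exp(2*I*pi/7)   exp(4*I*pi/7)   exp(6*I*pi/7)   exp(-6*I*pi/7)  exp(-4*I*pi/7)  exp(-2*I*pi/7)
  chi_2          1             exp(4*I*pi/7)   exp(-6*I*pi/7)  exp(-2*I*pi/7)  exp(2*I*pi/7)   exp(6*I*pi/7)   exp(-4*I*pi/7)
  chi_3          1             exp(6*I*pi/7)   exp(-2*I*pi/7)  exp(4*I*pi/7)   exp(-4*I*pi/7)  exp(2*I*pi/7)   exp(-6*I*pi/7)
  chi_4          1             exp(-6*I*pi/7)  exp(2*I*pi/7)   exp(-4*I*pi/7)  exp(4*I*pi/7)   exp(-2*I*pi/7)  exp(6*I*pi/7) 
  chi_5          1             exp(-4*I*pi/7)  exp(6*I*pi/7)   exp(2*I*pi/7)   exp(-2*I*pi/7)  exp(-6*I*pi/7)  exp(4*I*pi/7) 
  chi_6          1             exp(-2*I*pi/7)  exp(-4*I*pi/7)  exp(-6*I*pi/7)  exp(6*I*pi/7)   exp(4*I*pi/7)   exp(2*I*pi/7) 

Spot check: chi_4(1) = zeta_7^(4*1) = zeta_7^4 = exp(-6*I*pi/7).

Justification: Z/7Z is abelian, so all 7 irreducible complex representations are 1-dimensional. They are given by chi_k(m) = zeta_7^(k*m) for k = 0,...,6. Row orthogonality: sum_m chi_k(m) conj(chi_l(m)) = 7 * [k = l].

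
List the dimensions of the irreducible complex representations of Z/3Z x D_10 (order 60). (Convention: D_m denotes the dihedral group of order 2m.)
Dimensions: 1, 1, 1, 1, 1, 1, 1, 1, 1, 1, 1, 1, 2, 2, 2, 2, 2, 2, 2, 2, 2, 2, 2, 2

Reasoning: There are 24 irreducibles (= number of conjugacy classes). Their dimensions d_i satisfy sum d_i^2 = |G| = 60: 1 + 1 + 1 + 1 + 1 + 1 + 1 + 1 + 1 + 1 + 1 + 1 + 4 + 4 + 4 + 4 + 4 + 4 + 4 + 4 + 4 + 4 + 4 + 4 = 60. (For the product with Z/3Z: each of the 3 1-dim characters of Z/3Z tensors with each irrep of D_10, giving 3 copies of each D_10-dimension.)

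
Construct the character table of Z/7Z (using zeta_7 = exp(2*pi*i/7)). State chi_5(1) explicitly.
Character table of Z/7Z (irreps indexed chi_0,...,chi_6 with chi_k(m) = zeta_7^(k*m), zeta_7 = exp(2*pi*i/7)):
  irrep \ class  {0} (size 1)  {1} (size 1)    {2} (size 1)    {3} (size 1)    {4} (size 1)    {5} (size 1)    {6} (size 1)  
  chi_0          1             1               1               1               1               1               1             
  chi_1          1             exp(2*I*pi/7)   exp(4*I*pi/7)   exp(6*I*pi/7)   exp(-6*I*pi/7)  exp(-4*I*pi/7)  exp(-2*I*pi/7)
  chi_2          1             exp(4*I*pi/7)   exp(-6*I*pi/7)  exp(-2*I*pi/7)  exp(2*I*pi/7)   exp(6*I*pi/7)   exp(-4*I*pi/7)
  chi_3          1             exp(6*I*pi/7)   exp(-2*I*pi/7)  exp(4*I*pi/7)   exp(-4*I*pi/7)  exp(2*I*pi/7)   exp(-6*I*pi/7)
  chi_4          1             exp(-6*I*pi/7)  exp(2*I*pi/7)   exp(-4*I*pi/7)  exp(4*I*pi/7)   exp(-2*I*pi/7)  exp(6*I*pi/7) 
  chi_5          1             exp(-4*I*pi/7)  exp(6*I*pi/7)   exp(2*I*pi/7)   exp(-2*I*pi/7)  exp(-6*I*pi/7)  exp(4*I*pi/7) 
  chi_6          1             exp(-2*I*pi/7)  exp(-4*I*pi/7)  exp(-6*I*pi/7)  exp(6*I*pi/7)   exp(4*I*pi/7)   exp(2*I*pi/7) 

Spot check: chi_5(1) = zeta_7^(5*1) = zeta_7^5 = exp(-4*I*pi/7).

Explanation: Z/7Z is abelian, so all 7 irreducible complex representations are 1-dimensional. They are given by chi_k(m) = zeta_7^(k*m) for k = 0,...,6. Row orthogonality: sum_m chi_k(m) conj(chi_l(m)) = 7 * [k = l].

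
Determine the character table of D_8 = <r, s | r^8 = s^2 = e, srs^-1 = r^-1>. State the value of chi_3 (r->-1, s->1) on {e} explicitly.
Conjugacy classes: {e} of size 1, {r^4} of size 1, {r^1, r^7} of size 2, {r^2, r^6} of size 2, {r^3, r^5} of size 2, {s, sr^2, ...} of size 4, {sr, sr^3, ...} of size 4.
Character table:
  irrep \ class              {e} (size 1)  {r^4} (size 1)  {r^1, r^7} (size 2)  {r^2, r^6} (size 2)  {r^3, r^5} (size 2)  {s, sr^2, ...} (size 4)  {sr, sr^3, ...} (size 4)
  chi_1 (triv)               1             1               1                    1                    1                    1                        1                       
  chi_2 (sign: r->1, s->-1)  1             1               1                    1                    1                    -1                       -1                      
  chi_3 (r->-1, s->1)        1             1               -1                   1                    -1                   1                        -1                      
  chi_4 (r->-1, s->-1)       1             1               -1                   1                    -1                   -1                       1                       
  chi_5 (2d, j=1)            2             -2              sqrt(2)              0                    -sqrt(2)             0                        0                       
  chi_6 (2d, j=2)            2             2               0                    -2                   0                    0                        0                       
  chi_7 (2d, j=3)            2             -2              -sqrt(2)             0                    sqrt(2)              0                        0                       

Spot check: chi_3 (r->-1, s->1) on {e} = 1.

Solution. D_8 has order 2*8 = 16 with 7 conjugacy classes, hence 7 irreducibles. Sum of squared dims 1 + 1 + 1 + 1 + 4 + 4 + 4 = 16 = |G|. Linear characters come from the abelianisation; the 2-dimensional irreps have character r^k -> 2*cos(2*pi*j*k/8), reflections -> 0.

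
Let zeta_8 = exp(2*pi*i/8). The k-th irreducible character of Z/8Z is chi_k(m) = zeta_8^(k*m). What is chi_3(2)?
chi_3(2) = zeta_8^6 = -I

Details: chi_3(2) = zeta_8^(3*2) = zeta_8^6. Since zeta_8^8 = 1, this equals zeta_8^6 = exp(2*pi*i*6/8) = -I.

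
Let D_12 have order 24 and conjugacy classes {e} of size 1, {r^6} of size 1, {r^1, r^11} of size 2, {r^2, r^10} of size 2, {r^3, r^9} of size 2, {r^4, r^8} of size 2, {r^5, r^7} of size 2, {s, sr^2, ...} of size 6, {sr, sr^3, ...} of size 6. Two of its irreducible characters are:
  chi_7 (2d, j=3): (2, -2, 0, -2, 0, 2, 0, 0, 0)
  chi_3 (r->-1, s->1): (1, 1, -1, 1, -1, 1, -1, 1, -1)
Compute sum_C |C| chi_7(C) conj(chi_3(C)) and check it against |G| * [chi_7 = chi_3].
Sum = 0; so <chi_7, chi_3> = 0 (distinct irreducibles are orthogonal).

Justification: Compute term by term over conjugacy classes (|C| * chi_7(C) * conj(chi_3(C))):
  1*(2)*conj(1) + 1*(-2)*conj(1) + 2*(0)*conj(-1) + 2*(-2)*conj(1) + 2*(0)*conj(-1) + 2*(2)*conj(1) + 2*(0)*conj(-1) + 6*(0)*conj(1) + 6*(0)*conj(-1)
  = (2) + (-2) + (0) + (-4) + (0) + (4) + (0) + (0) + (0)
  = 0.
Dividing by |G| = 24 gives 0/24 = 0, matching the row-orthogonality relation <chi_7, chi_3> = [chi_7 = chi_3].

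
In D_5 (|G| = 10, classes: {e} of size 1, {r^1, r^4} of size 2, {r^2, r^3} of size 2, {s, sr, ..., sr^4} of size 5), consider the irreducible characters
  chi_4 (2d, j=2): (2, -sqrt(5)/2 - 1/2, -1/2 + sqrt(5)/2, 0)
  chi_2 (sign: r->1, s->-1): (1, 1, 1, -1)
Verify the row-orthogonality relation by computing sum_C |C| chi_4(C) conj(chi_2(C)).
Sum = 0; so <chi_4, chi_2> = 0 (distinct irreducibles are orthogonal).

Working: Compute term by term over conjugacy classes (|C| * chi_4(C) * conj(chi_2(C))):
  1*(2)*conj(1) + 2*(-sqrt(5)/2 - 1/2)*conj(1) + 2*(-1/2 + sqrt(5)/2)*conj(1) + 5*(0)*conj(-1)
  = (2) + (-sqrt(5) - 1) + (-1 + sqrt(5)) + (0)
  = 0.
Dividing by |G| = 10 gives 0/10 = 0, matching the row-orthogonality relation <chi_4, chi_2> = [chi_4 = chi_2].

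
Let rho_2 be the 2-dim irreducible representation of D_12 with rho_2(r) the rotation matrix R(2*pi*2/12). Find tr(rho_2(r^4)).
chi_{rho_2}(r^4) = 2*cos(2*pi*2*4/12) = -1

Justification: rho_2(r^4) is rotation by angle 2*pi*2*4/12, whose trace is 2*cos(2*pi*2*4/12) = -1.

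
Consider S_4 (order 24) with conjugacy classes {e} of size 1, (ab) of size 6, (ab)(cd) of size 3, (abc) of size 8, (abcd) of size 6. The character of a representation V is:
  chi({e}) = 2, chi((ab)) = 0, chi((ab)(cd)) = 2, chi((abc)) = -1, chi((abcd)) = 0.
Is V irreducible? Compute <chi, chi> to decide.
Irreducible: <chi, chi> = 1.

Explanation: <chi, chi> = (1/|G|) sum_C |C| * |chi(C)|^2 = (1/24)[1*|2|^2 + 6*|0|^2 + 3*|2|^2 + 8*|-1|^2 + 6*|0|^2]
  = (1/24)[(4) + (0) + (12) + (8) + (0)] = 24/24 = 1.
A character is irreducible iff <chi, chi> = 1, so this representation is irreducible.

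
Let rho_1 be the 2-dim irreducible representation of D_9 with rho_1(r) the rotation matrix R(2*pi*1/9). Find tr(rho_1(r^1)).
chi_{rho_1}(r^1) = 2*cos(2*pi*1*1/9) = 2*cos(2*pi/9)

Reasoning: rho_1(r^1) is rotation by angle 2*pi*1*1/9, whose trace is 2*cos(2*pi*1*1/9) = 2*cos(2*pi/9).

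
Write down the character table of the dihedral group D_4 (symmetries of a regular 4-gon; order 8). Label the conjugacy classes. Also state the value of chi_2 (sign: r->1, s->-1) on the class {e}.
Conjugacy classes: {e} of size 1, {r^2} of size 1, {r^1, r^3} of size 2, {s, sr^2, ...} of size 2, {sr, sr^3, ...} of size 2.
Character table:
  irrep \ class              {e} (size 1)  {r^2} (size 1)  {r^1, r^3} (size 2)  {s, sr^2, ...} (size 2)  {sr, sr^3, ...} (size 2)
  chi_1 (triv)               1             1               1                    1                        1                       
  chi_2 (sign: r->1, s->-1)  1             1               1                    -1                       -1                      
  chi_3 (r->-1, s->1)        1             1               -1                   1                        -1                      
  chi_4 (r->-1, s->-1)       1             1               -1                   -1                       1                       
  chi_5 (2d, j=1)            2             -2              0                    0                        0                       

Spot check: chi_2 (sign: r->1, s->-1) on {e} = 1.

Proof sketch: D_4 has order 2*4 = 8 with 5 conjugacy classes, hence 5 irreducibles. Sum of squared dims 1 + 1 + 1 + 1 + 4 = 8 = |G|. Linear characters come from the abelianisation; the 2-dimensional irreps have character r^k -> 2*cos(2*pi*j*k/4), reflections -> 0.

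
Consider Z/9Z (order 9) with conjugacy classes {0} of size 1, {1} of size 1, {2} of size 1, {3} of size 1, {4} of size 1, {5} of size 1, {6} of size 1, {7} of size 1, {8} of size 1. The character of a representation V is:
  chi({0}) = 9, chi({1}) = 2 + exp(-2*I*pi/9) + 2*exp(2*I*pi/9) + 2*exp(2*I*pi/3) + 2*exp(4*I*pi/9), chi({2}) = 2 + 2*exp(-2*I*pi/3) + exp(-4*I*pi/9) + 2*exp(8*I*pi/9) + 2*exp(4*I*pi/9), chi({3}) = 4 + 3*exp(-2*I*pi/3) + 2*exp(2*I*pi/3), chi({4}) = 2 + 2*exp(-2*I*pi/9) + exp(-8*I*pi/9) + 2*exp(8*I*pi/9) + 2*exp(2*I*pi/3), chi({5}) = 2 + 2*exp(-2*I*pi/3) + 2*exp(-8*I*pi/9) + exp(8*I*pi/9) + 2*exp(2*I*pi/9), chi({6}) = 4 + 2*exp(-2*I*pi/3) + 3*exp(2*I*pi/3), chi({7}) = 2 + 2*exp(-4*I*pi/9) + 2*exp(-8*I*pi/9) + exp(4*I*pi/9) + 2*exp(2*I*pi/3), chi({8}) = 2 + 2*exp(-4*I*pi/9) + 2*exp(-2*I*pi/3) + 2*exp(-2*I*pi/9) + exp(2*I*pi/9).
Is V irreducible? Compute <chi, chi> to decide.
Not irreducible (reducible): <chi, chi> = 17 > 1.

Argument: <chi, chi> = (1/|G|) sum_C |C| * |chi(C)|^2 = (1/9)[1*|9|^2 + 1*|2 + exp(-2*I*pi/9) + 2*exp(2*I*pi/9) + 2*exp(2*I*pi/3) + 2*exp(4*I*pi/9)|^2 + 1*|2 + 2*exp(-2*I*pi/3) + exp(-4*I*pi/9) + 2*exp(8*I*pi/9) + 2*exp(4*I*pi/9)|^2 + 1*|4 + 3*exp(-2*I*pi/3) + 2*exp(2*I*pi/3)|^2 + 1*|2 + 2*exp(-2*I*pi/9) + exp(-8*I*pi/9) + 2*exp(8*I*pi/9) + 2*exp(2*I*pi/3)|^2 + 1*|2 + 2*exp(-2*I*pi/3) + 2*exp(-8*I*pi/9) + exp(8*I*pi/9) + 2*exp(2*I*pi/9)|^2 + 1*|4 + 2*exp(-2*I*pi/3) + 3*exp(2*I*pi/3)|^2 + 1*|2 + 2*exp(-4*I*pi/9) + 2*exp(-8*I*pi/9) + exp(4*I*pi/9) + 2*exp(2*I*pi/3)|^2 + 1*|2 + 2*exp(-4*I*pi/9) + 2*exp(-2*I*pi/3) + 2*exp(-2*I*pi/9) + exp(2*I*pi/9)|^2]
  = (1/9)[(81) + (17 + 10*exp(-4*I*pi/9) + 14*exp(-2*I*pi/9) + 6*exp(-2*I*pi/3) + 2*exp(-8*I*pi/9) + 2*exp(8*I*pi/9) + 6*exp(2*I*pi/3) + 14*exp(2*I*pi/9) + 10*exp(4*I*pi/9)) + (17 + 14*exp(-4*I*pi/9) + 6*exp(-2*I*pi/3) + 10*exp(-8*I*pi/9) + 2*exp(-2*I*pi/9) + 2*exp(2*I*pi/9) + 10*exp(8*I*pi/9) + 6*exp(2*I*pi/3) + 14*exp(4*I*pi/9)) + (3) + (17 + 10*exp(-2*I*pi/9) + 6*exp(-2*I*pi/3) + 14*exp(-8*I*pi/9) + 2*exp(-4*I*pi/9) + 2*exp(4*I*pi/9) + 14*exp(8*I*pi/9) + 6*exp(2*I*pi/3) + 10*exp(2*I*pi/9)) + (17 + 10*exp(-2*I*pi/9) + 6*exp(-2*I*pi/3) + 14*exp(-8*I*pi/9) + 2*exp(-4*I*pi/9) + 2*exp(4*I*pi/9) + 14*exp(8*I*pi/9) + 6*exp(2*I*pi/3) + 10*exp(2*I*pi/9)) + (3) + (17 + 14*exp(-4*I*pi/9) + 6*exp(-2*I*pi/3) + 10*exp(-8*I*pi/9) + 2*exp(-2*I*pi/9) + 2*exp(2*I*pi/9) + 10*exp(8*I*pi/9) + 6*exp(2*I*pi/3) + 14*exp(4*I*pi/9)) + (17 + 10*exp(-4*I*pi/9) + 14*exp(-2*I*pi/9) + 6*exp(-2*I*pi/3) + 2*exp(-8*I*pi/9) + 2*exp(8*I*pi/9) + 6*exp(2*I*pi/3) + 14*exp(2*I*pi/9) + 10*exp(4*I*pi/9))] = 153/9 = 17.
(Exp terms are combined using exp(i*s)*conj(exp(i*t)) = exp(i*(s-t)), and sums of them are collapsed using the identity that for every m > 1 the m distinct m-th roots of unity sum to 0, e.g. 1 + exp(2*I*pi/3) + exp(-2*I*pi/3) = 0.)
A character is irreducible iff <chi, chi> = 1, so this representation is reducible.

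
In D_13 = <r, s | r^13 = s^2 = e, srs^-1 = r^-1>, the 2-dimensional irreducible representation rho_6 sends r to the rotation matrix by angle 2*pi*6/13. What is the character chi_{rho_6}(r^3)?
chi_{rho_6}(r^3) = 2*cos(2*pi*6*3/13) = -2*cos(3*pi/13)

rho_6(r^3) is rotation by angle 2*pi*6*3/13, whose trace is 2*cos(2*pi*6*3/13) = -2*cos(3*pi/13).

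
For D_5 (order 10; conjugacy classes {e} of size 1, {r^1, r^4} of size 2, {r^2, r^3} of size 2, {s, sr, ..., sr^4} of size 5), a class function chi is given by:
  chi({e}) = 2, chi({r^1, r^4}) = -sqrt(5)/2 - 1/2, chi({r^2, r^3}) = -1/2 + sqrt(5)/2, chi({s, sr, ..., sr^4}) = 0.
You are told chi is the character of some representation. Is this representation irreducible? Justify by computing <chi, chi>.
Irreducible: <chi, chi> = 1.

Details: <chi, chi> = (1/|G|) sum_C |C| * |chi(C)|^2 = (1/10)[1*|2|^2 + 2*|-sqrt(5)/2 - 1/2|^2 + 2*|-1/2 + sqrt(5)/2|^2 + 5*|0|^2]
  = (1/10)[(4) + (sqrt(5) + 3) + (3 - sqrt(5)) + (0)] = 10/10 = 1.
A character is irreducible iff <chi, chi> = 1, so this representation is irreducible.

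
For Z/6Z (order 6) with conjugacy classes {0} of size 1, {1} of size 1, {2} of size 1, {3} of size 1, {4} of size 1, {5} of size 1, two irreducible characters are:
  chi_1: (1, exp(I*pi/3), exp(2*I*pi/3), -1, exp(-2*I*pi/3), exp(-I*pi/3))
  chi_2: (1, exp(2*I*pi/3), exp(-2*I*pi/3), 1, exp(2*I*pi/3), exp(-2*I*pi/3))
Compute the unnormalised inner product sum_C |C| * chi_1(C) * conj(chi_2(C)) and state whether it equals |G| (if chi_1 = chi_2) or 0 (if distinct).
Sum = 0; so <chi_1, chi_2> = 0 (distinct irreducibles are orthogonal).

Proof sketch: Compute term by term over conjugacy classes (|C| * chi_1(C) * conj(chi_2(C))):
  1*(1)*conj(1) + 1*(exp(I*pi/3))*conj(exp(2*I*pi/3)) + 1*(exp(2*I*pi/3))*conj(exp(-2*I*pi/3)) + 1*(-1)*conj(1) + 1*(exp(-2*I*pi/3))*conj(exp(2*I*pi/3)) + 1*(exp(-I*pi/3))*conj(exp(-2*I*pi/3))
  = (1) + (exp(-I*pi/3)) + (exp(-2*I*pi/3)) + (-1) + (exp(2*I*pi/3)) + (exp(I*pi/3))
  = 0.
(Exp terms are combined using exp(i*s)*conj(exp(i*t)) = exp(i*(s-t)), and sums of them are collapsed using the identity that for every m > 1 the m distinct m-th roots of unity sum to 0, e.g. 1 + exp(2*I*pi/3) + exp(-2*I*pi/3) = 0.)
Dividing by |G| = 6 gives 0/6 = 0, matching the row-orthogonality relation <chi_1, chi_2> = [chi_1 = chi_2].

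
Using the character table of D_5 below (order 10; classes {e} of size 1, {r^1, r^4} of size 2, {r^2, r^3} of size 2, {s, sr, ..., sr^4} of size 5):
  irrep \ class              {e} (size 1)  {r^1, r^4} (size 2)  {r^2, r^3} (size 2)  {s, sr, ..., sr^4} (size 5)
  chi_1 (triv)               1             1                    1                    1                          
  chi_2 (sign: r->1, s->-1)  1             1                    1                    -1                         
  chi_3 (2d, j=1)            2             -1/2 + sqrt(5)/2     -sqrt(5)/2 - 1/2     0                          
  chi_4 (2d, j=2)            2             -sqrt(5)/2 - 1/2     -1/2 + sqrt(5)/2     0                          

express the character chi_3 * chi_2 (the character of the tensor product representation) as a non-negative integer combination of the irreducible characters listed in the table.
chi_3 tensor chi_2 = chi_3 (all other irreducibles have multiplicity 0).

Solution. The character of a tensor product is the pointwise product (chi_3 * chi_2)(C) = chi_3(C) * chi_2(C):
  {e}: (2)*(1), {r^1, r^4}: (-1/2 + sqrt(5)/2)*(1), {r^2, r^3}: (-sqrt(5)/2 - 1/2)*(1), {s, sr, ..., sr^4}: (0)*(-1)
so (chi_3 * chi_2) takes values
  {e} -> 2, {r^1, r^4} -> -1/2 + sqrt(5)/2, {r^2, r^3} -> -sqrt(5)/2 - 1/2, {s, sr, ..., sr^4} -> 0.
Now take the inner product of this character with each irreducible chi from the table, <chi_3*chi_2, chi> = (1/10) sum_C |C| (chi_3*chi_2)(C) conj(chi(C)):
  <chi_3*chi_2, chi_1> = (1/10)[1*(2)*conj(1) + 2*(-1/2 + sqrt(5)/2)*conj(1) + 2*(-sqrt(5)/2 - 1/2)*conj(1) + 5*(0)*conj(1)]
      = (1/10)[(2) + (-1 + sqrt(5)) + (-sqrt(5) - 1) + (0)] = 0/10 = 0
  <chi_3*chi_2, chi_2> = (1/10)[1*(2)*conj(1) + 2*(-1/2 + sqrt(5)/2)*conj(1) + 2*(-sqrt(5)/2 - 1/2)*conj(1) + 5*(0)*conj(-1)]
      = (1/10)[(2) + (-1 + sqrt(5)) + (-sqrt(5) - 1) + (0)] = 0/10 = 0
  <chi_3*chi_2, chi_3> = (1/10)[1*(2)*conj(2) + 2*(-1/2 + sqrt(5)/2)*conj(-1/2 + sqrt(5)/2) + 2*(-sqrt(5)/2 - 1/2)*conj(-sqrt(5)/2 - 1/2) + 5*(0)*conj(0)]
      = (1/10)[(4) + (3 - sqrt(5)) + (sqrt(5) + 3) + (0)] = 10/10 = 1
  <chi_3*chi_2, chi_4> = (1/10)[1*(2)*conj(2) + 2*(-1/2 + sqrt(5)/2)*conj(-sqrt(5)/2 - 1/2) + 2*(-sqrt(5)/2 - 1/2)*conj(-1/2 + sqrt(5)/2) + 5*(0)*conj(0)]
      = (1/10)[(4) + (-2) + (-2) + (0)] = 0/10 = 0
Hence the multiplicities are chi_3: 1. Dimension check: dim(chi_3)*dim(chi_2) = 2*1 = 2 and sum (mult * dim) = 1*2 = 2.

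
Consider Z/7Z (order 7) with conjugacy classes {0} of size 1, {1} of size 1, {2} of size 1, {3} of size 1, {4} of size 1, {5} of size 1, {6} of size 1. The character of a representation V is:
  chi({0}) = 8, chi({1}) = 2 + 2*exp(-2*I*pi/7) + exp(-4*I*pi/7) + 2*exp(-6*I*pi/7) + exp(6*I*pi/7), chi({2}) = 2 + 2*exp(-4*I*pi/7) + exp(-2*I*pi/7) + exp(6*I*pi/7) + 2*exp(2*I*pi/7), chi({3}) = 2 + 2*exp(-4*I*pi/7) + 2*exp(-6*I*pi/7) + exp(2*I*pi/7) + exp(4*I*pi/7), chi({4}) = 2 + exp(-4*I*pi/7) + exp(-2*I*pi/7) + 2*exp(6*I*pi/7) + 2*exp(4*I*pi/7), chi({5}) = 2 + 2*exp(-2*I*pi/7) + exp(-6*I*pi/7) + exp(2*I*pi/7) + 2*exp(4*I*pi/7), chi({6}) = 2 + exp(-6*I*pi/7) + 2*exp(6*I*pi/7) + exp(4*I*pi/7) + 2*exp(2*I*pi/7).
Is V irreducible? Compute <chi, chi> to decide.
Not irreducible (reducible): <chi, chi> = 14 > 1.

Solution. <chi, chi> = (1/|G|) sum_C |C| * |chi(C)|^2 = (1/7)[1*|8|^2 + 1*|2 + 2*exp(-2*I*pi/7) + exp(-4*I*pi/7) + 2*exp(-6*I*pi/7) + exp(6*I*pi/7)|^2 + 1*|2 + 2*exp(-4*I*pi/7) + exp(-2*I*pi/7) + exp(6*I*pi/7) + 2*exp(2*I*pi/7)|^2 + 1*|2 + 2*exp(-4*I*pi/7) + 2*exp(-6*I*pi/7) + exp(2*I*pi/7) + exp(4*I*pi/7)|^2 + 1*|2 + exp(-4*I*pi/7) + exp(-2*I*pi/7) + 2*exp(6*I*pi/7) + 2*exp(4*I*pi/7)|^2 + 1*|2 + 2*exp(-2*I*pi/7) + exp(-6*I*pi/7) + exp(2*I*pi/7) + 2*exp(4*I*pi/7)|^2 + 1*|2 + exp(-6*I*pi/7) + 2*exp(6*I*pi/7) + exp(4*I*pi/7) + 2*exp(2*I*pi/7)|^2]
  = (1/7)[(64) + (14 + 10*exp(-2*I*pi/7) + 7*exp(-4*I*pi/7) + 8*exp(-6*I*pi/7) + 8*exp(6*I*pi/7) + 7*exp(4*I*pi/7) + 10*exp(2*I*pi/7)) + (14 + 10*exp(-4*I*pi/7) + 8*exp(-2*I*pi/7) + 7*exp(-6*I*pi/7) + 7*exp(6*I*pi/7) + 8*exp(2*I*pi/7) + 10*exp(4*I*pi/7)) + (14 + 8*exp(-4*I*pi/7) + 7*exp(-2*I*pi/7) + 10*exp(-6*I*pi/7) + 10*exp(6*I*pi/7) + 7*exp(2*I*pi/7) + 8*exp(4*I*pi/7)) + (14 + 8*exp(-4*I*pi/7) + 7*exp(-2*I*pi/7) + 10*exp(-6*I*pi/7) + 10*exp(6*I*pi/7) + 7*exp(2*I*pi/7) + 8*exp(4*I*pi/7)) + (14 + 10*exp(-4*I*pi/7) + 8*exp(-2*I*pi/7) + 7*exp(-6*I*pi/7) + 7*exp(6*I*pi/7) + 8*exp(2*I*pi/7) + 10*exp(4*I*pi/7)) + (14 + 10*exp(-2*I*pi/7) + 7*exp(-4*I*pi/7) + 8*exp(-6*I*pi/7) + 8*exp(6*I*pi/7) + 7*exp(4*I*pi/7) + 10*exp(2*I*pi/7))] = 98/7 = 14.
(Exp terms are combined using exp(i*s)*conj(exp(i*t)) = exp(i*(s-t)), and sums of them are collapsed using the identity that for every m > 1 the m distinct m-th roots of unity sum to 0, e.g. 1 + exp(2*I*pi/3) + exp(-2*I*pi/3) = 0.)
A character is irreducible iff <chi, chi> = 1, so this representation is reducible.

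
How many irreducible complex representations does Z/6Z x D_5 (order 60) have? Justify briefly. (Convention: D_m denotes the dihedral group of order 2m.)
24

Derivation: The number of irreducible complex representations of a finite group equals its number of conjugacy classes. For a direct product, #classes(G x H) = #classes(G) * #classes(H). Z/6Z has 6 classes (abelian), D_5 has 4 classes, so 6 * 4 = 24, so Z/6Z x D_5 (order 60) has exactly 24 irreducible complex representations.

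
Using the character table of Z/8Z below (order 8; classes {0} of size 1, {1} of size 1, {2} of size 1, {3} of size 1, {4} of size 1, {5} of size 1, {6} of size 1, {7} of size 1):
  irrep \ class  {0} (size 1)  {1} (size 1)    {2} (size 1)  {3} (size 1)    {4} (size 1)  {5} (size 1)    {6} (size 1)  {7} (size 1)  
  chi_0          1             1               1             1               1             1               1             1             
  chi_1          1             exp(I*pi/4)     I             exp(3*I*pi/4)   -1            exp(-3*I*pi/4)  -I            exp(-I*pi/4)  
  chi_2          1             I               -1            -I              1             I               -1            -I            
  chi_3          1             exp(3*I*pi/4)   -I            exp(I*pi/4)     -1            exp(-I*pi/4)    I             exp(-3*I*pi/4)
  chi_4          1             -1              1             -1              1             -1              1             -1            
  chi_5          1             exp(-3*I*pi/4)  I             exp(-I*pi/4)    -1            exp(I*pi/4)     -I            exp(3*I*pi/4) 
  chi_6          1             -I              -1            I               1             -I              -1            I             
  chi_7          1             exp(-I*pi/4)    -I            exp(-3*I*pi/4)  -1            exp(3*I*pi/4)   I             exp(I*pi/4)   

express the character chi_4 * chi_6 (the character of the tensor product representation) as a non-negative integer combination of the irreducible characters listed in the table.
chi_4 tensor chi_6 = chi_2 (all other irreducibles have multiplicity 0).

Details: The character of a tensor product is the pointwise product (chi_4 * chi_6)(C) = chi_4(C) * chi_6(C):
  {0}: (1)*(1), {1}: (-1)*(-I), {2}: (1)*(-1), {3}: (-1)*(I), {4}: (1)*(1), {5}: (-1)*(-I), {6}: (1)*(-1), {7}: (-1)*(I)
so (chi_4 * chi_6) takes values
  {0} -> 1, {1} -> I, {2} -> -1, {3} -> -I, {4} -> 1, {5} -> I, {6} -> -1, {7} -> -I.
Now take the inner product of this character with each irreducible chi from the table, <chi_4*chi_6, chi> = (1/8) sum_C |C| (chi_4*chi_6)(C) conj(chi(C)):
  <chi_4*chi_6, chi_0> = (1/8)[1*(1)*conj(1) + 1*(I)*conj(1) + 1*(-1)*conj(1) + 1*(-I)*conj(1) + 1*(1)*conj(1) + 1*(I)*conj(1) + 1*(-1)*conj(1) + 1*(-I)*conj(1)]
      = (1/8)[(1) + (I) + (-1) + (-I) + (1) + (I) + (-1) + (-I)] = 0/8 = 0
  <chi_4*chi_6, chi_1> = (1/8)[1*(1)*conj(1) + 1*(I)*conj(exp(I*pi/4)) + 1*(-1)*conj(I) + 1*(-I)*conj(exp(3*I*pi/4)) + 1*(1)*conj(-1) + 1*(I)*conj(exp(-3*I*pi/4)) + 1*(-1)*conj(-I) + 1*(-I)*conj(exp(-I*pi/4))]
      = (1/8)[(1) + (exp(I*pi/4)) + (I) + (-exp(-I*pi/4)) + (-1) + (exp(-3*I*pi/4)) + (-I) + (-exp(3*I*pi/4))] = 0/8 = 0
  <chi_4*chi_6, chi_2> = (1/8)[1*(1)*conj(1) + 1*(I)*conj(I) + 1*(-1)*conj(-1) + 1*(-I)*conj(-I) + 1*(1)*conj(1) + 1*(I)*conj(I) + 1*(-1)*conj(-1) + 1*(-I)*conj(-I)]
      = (1/8)[(1) + (1) + (1) + (1) + (1) + (1) + (1) + (1)] = 8/8 = 1
  <chi_4*chi_6, chi_3> = (1/8)[1*(1)*conj(1) + 1*(I)*conj(exp(3*I*pi/4)) + 1*(-1)*conj(-I) + 1*(-I)*conj(exp(I*pi/4)) + 1*(1)*conj(-1) + 1*(I)*conj(exp(-I*pi/4)) + 1*(-1)*conj(I) + 1*(-I)*conj(exp(-3*I*pi/4))]
      = (1/8)[(1) + (exp(-I*pi/4)) + (-I) + (-exp(I*pi/4)) + (-1) + (exp(3*I*pi/4)) + (I) + (-exp(-3*I*pi/4))] = 0/8 = 0
  <chi_4*chi_6, chi_4> = (1/8)[1*(1)*conj(1) + 1*(I)*conj(-1) + 1*(-1)*conj(1) + 1*(-I)*conj(-1) + 1*(1)*conj(1) + 1*(I)*conj(-1) + 1*(-1)*conj(1) + 1*(-I)*conj(-1)]
      = (1/8)[(1) + (-I) + (-1) + (I) + (1) + (-I) + (-1) + (I)] = 0/8 = 0
  <chi_4*chi_6, chi_5> = (1/8)[1*(1)*conj(1) + 1*(I)*conj(exp(-3*I*pi/4)) + 1*(-1)*conj(I) + 1*(-I)*conj(exp(-I*pi/4)) + 1*(1)*conj(-1) + 1*(I)*conj(exp(I*pi/4)) + 1*(-1)*conj(-I) + 1*(-I)*conj(exp(3*I*pi/4))]
      = (1/8)[(1) + (exp(-3*I*pi/4)) + (I) + (-exp(3*I*pi/4)) + (-1) + (exp(I*pi/4)) + (-I) + (-exp(-I*pi/4))] = 0/8 = 0
  <chi_4*chi_6, chi_6> = (1/8)[1*(1)*conj(1) + 1*(I)*conj(-I) + 1*(-1)*conj(-1) + 1*(-I)*conj(I) + 1*(1)*conj(1) + 1*(I)*conj(-I) + 1*(-1)*conj(-1) + 1*(-I)*conj(I)]
      = (1/8)[(1) + (-1) + (1) + (-1) + (1) + (-1) + (1) + (-1)] = 0/8 = 0
  <chi_4*chi_6, chi_7> = (1/8)[1*(1)*conj(1) + 1*(I)*conj(exp(-I*pi/4)) + 1*(-1)*conj(-I) + 1*(-I)*conj(exp(-3*I*pi/4)) + 1*(1)*conj(-1) + 1*(I)*conj(exp(3*I*pi/4)) + 1*(-1)*conj(I) + 1*(-I)*conj(exp(I*pi/4))]
      = (1/8)[(1) + (exp(3*I*pi/4)) + (-I) + (-exp(-3*I*pi/4)) + (-1) + (exp(-I*pi/4)) + (I) + (-exp(I*pi/4))] = 0/8 = 0
(Exp terms are combined using exp(i*s)*conj(exp(i*t)) = exp(i*(s-t)), and sums of them are collapsed using the identity that for every m > 1 the m distinct m-th roots of unity sum to 0, e.g. 1 + exp(2*I*pi/3) + exp(-2*I*pi/3) = 0.)
Hence the multiplicities are chi_2: 1. Dimension check: dim(chi_4)*dim(chi_6) = 1*1 = 1 and sum (mult * dim) = 1*1 = 1.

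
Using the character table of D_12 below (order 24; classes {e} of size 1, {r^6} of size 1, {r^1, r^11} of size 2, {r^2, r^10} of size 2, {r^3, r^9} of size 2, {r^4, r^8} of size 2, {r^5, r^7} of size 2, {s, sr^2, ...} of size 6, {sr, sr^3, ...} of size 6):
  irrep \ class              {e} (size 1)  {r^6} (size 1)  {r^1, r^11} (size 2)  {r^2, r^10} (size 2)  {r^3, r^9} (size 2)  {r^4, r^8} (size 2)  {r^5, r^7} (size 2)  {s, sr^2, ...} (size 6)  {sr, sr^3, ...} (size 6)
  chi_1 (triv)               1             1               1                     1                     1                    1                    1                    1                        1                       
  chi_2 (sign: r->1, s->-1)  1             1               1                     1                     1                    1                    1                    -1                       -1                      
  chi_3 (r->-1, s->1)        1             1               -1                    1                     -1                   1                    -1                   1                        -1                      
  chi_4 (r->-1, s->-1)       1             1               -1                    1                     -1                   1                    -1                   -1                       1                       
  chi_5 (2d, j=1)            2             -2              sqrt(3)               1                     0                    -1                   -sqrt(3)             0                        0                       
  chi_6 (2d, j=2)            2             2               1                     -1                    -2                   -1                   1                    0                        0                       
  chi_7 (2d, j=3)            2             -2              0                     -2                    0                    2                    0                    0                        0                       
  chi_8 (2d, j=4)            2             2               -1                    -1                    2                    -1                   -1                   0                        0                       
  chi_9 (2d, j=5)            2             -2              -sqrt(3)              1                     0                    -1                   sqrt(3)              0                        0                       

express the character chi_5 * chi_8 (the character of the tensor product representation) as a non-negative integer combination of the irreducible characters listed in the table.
chi_5 tensor chi_8 = chi_7 + chi_9 (all other irreducibles have multiplicity 0).

Details: The character of a tensor product is the pointwise product (chi_5 * chi_8)(C) = chi_5(C) * chi_8(C):
  {e}: (2)*(2), {r^6}: (-2)*(2), {r^1, r^11}: (sqrt(3))*(-1), {r^2, r^10}: (1)*(-1), {r^3, r^9}: (0)*(2), {r^4, r^8}: (-1)*(-1), {r^5, r^7}: (-sqrt(3))*(-1), {s, sr^2, ...}: (0)*(0), {sr, sr^3, ...}: (0)*(0)
so (chi_5 * chi_8) takes values
  {e} -> 4, {r^6} -> -4, {r^1, r^11} -> -sqrt(3), {r^2, r^10} -> -1, {r^3, r^9} -> 0, {r^4, r^8} -> 1, {r^5, r^7} -> sqrt(3), {s, sr^2, ...} -> 0, {sr, sr^3, ...} -> 0.
Now take the inner product of this character with each irreducible chi from the table, <chi_5*chi_8, chi> = (1/24) sum_C |C| (chi_5*chi_8)(C) conj(chi(C)):
  <chi_5*chi_8, chi_1> = (1/24)[1*(4)*conj(1) + 1*(-4)*conj(1) + 2*(-sqrt(3))*conj(1) + 2*(-1)*conj(1) + 2*(0)*conj(1) + 2*(1)*conj(1) + 2*(sqrt(3))*conj(1) + 6*(0)*conj(1) + 6*(0)*conj(1)]
      = (1/24)[(4) + (-4) + (-2*sqrt(3)) + (-2) + (0) + (2) + (2*sqrt(3)) + (0) + (0)] = 0/24 = 0
  <chi_5*chi_8, chi_2> = (1/24)[1*(4)*conj(1) + 1*(-4)*conj(1) + 2*(-sqrt(3))*conj(1) + 2*(-1)*conj(1) + 2*(0)*conj(1) + 2*(1)*conj(1) + 2*(sqrt(3))*conj(1) + 6*(0)*conj(-1) + 6*(0)*conj(-1)]
      = (1/24)[(4) + (-4) + (-2*sqrt(3)) + (-2) + (0) + (2) + (2*sqrt(3)) + (0) + (0)] = 0/24 = 0
  <chi_5*chi_8, chi_3> = (1/24)[1*(4)*conj(1) + 1*(-4)*conj(1) + 2*(-sqrt(3))*conj(-1) + 2*(-1)*conj(1) + 2*(0)*conj(-1) + 2*(1)*conj(1) + 2*(sqrt(3))*conj(-1) + 6*(0)*conj(1) + 6*(0)*conj(-1)]
      = (1/24)[(4) + (-4) + (2*sqrt(3)) + (-2) + (0) + (2) + (-2*sqrt(3)) + (0) + (0)] = 0/24 = 0
  <chi_5*chi_8, chi_4> = (1/24)[1*(4)*conj(1) + 1*(-4)*conj(1) + 2*(-sqrt(3))*conj(-1) + 2*(-1)*conj(1) + 2*(0)*conj(-1) + 2*(1)*conj(1) + 2*(sqrt(3))*conj(-1) + 6*(0)*conj(-1) + 6*(0)*conj(1)]
      = (1/24)[(4) + (-4) + (2*sqrt(3)) + (-2) + (0) + (2) + (-2*sqrt(3)) + (0) + (0)] = 0/24 = 0
  <chi_5*chi_8, chi_5> = (1/24)[1*(4)*conj(2) + 1*(-4)*conj(-2) + 2*(-sqrt(3))*conj(sqrt(3)) + 2*(-1)*conj(1) + 2*(0)*conj(0) + 2*(1)*conj(-1) + 2*(sqrt(3))*conj(-sqrt(3)) + 6*(0)*conj(0) + 6*(0)*conj(0)]
      = (1/24)[(8) + (8) + (-6) + (-2) + (0) + (-2) + (-6) + (0) + (0)] = 0/24 = 0
  <chi_5*chi_8, chi_6> = (1/24)[1*(4)*conj(2) + 1*(-4)*conj(2) + 2*(-sqrt(3))*conj(1) + 2*(-1)*conj(-1) + 2*(0)*conj(-2) + 2*(1)*conj(-1) + 2*(sqrt(3))*conj(1) + 6*(0)*conj(0) + 6*(0)*conj(0)]
      = (1/24)[(8) + (-8) + (-2*sqrt(3)) + (2) + (0) + (-2) + (2*sqrt(3)) + (0) + (0)] = 0/24 = 0
  <chi_5*chi_8, chi_7> = (1/24)[1*(4)*conj(2) + 1*(-4)*conj(-2) + 2*(-sqrt(3))*conj(0) + 2*(-1)*conj(-2) + 2*(0)*conj(0) + 2*(1)*conj(2) + 2*(sqrt(3))*conj(0) + 6*(0)*conj(0) + 6*(0)*conj(0)]
      = (1/24)[(8) + (8) + (0) + (4) + (0) + (4) + (0) + (0) + (0)] = 24/24 = 1
  <chi_5*chi_8, chi_8> = (1/24)[1*(4)*conj(2) + 1*(-4)*conj(2) + 2*(-sqrt(3))*conj(-1) + 2*(-1)*conj(-1) + 2*(0)*conj(2) + 2*(1)*conj(-1) + 2*(sqrt(3))*conj(-1) + 6*(0)*conj(0) + 6*(0)*conj(0)]
      = (1/24)[(8) + (-8) + (2*sqrt(3)) + (2) + (0) + (-2) + (-2*sqrt(3)) + (0) + (0)] = 0/24 = 0
  <chi_5*chi_8, chi_9> = (1/24)[1*(4)*conj(2) + 1*(-4)*conj(-2) + 2*(-sqrt(3))*conj(-sqrt(3)) + 2*(-1)*conj(1) + 2*(0)*conj(0) + 2*(1)*conj(-1) + 2*(sqrt(3))*conj(sqrt(3)) + 6*(0)*conj(0) + 6*(0)*conj(0)]
      = (1/24)[(8) + (8) + (6) + (-2) + (0) + (-2) + (6) + (0) + (0)] = 24/24 = 1
Hence the multiplicities are chi_7: 1, chi_9: 1. Dimension check: dim(chi_5)*dim(chi_8) = 2*2 = 4 and sum (mult * dim) = 1*2 + 1*2 = 4.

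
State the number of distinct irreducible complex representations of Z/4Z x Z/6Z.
24

Details: The number of irreducible complex representations of a finite group equals its number of conjugacy classes. Z/4Z x Z/6Z is abelian of order 24, so every element is its own conjugacy class: 24 classes, so Z/4Z x Z/6Z (order 24) has exactly 24 irreducible complex representations.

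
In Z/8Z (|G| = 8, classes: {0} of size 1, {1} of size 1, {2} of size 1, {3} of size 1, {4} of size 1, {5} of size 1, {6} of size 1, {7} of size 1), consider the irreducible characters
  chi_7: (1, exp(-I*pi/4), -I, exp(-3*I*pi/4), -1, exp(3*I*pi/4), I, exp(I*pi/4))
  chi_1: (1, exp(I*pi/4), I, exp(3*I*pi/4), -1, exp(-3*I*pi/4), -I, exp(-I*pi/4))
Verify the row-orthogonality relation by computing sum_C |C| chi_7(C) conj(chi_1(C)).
Sum = 0; so <chi_7, chi_1> = 0 (distinct irreducibles are orthogonal).

Reasoning: Compute term by term over conjugacy classes (|C| * chi_7(C) * conj(chi_1(C))):
  1*(1)*conj(1) + 1*(exp(-I*pi/4))*conj(exp(I*pi/4)) + 1*(-I)*conj(I) + 1*(exp(-3*I*pi/4))*conj(exp(3*I*pi/4)) + 1*(-1)*conj(-1) + 1*(exp(3*I*pi/4))*conj(exp(-3*I*pi/4)) + 1*(I)*conj(-I) + 1*(exp(I*pi/4))*conj(exp(-I*pi/4))
  = (1) + (-I) + (-1) + (I) + (1) + (-I) + (-1) + (I)
  = 0.
(Exp terms are combined using exp(i*s)*conj(exp(i*t)) = exp(i*(s-t)), and sums of them are collapsed using the identity that for every m > 1 the m distinct m-th roots of unity sum to 0, e.g. 1 + exp(2*I*pi/3) + exp(-2*I*pi/3) = 0.)
Dividing by |G| = 8 gives 0/8 = 0, matching the row-orthogonality relation <chi_7, chi_1> = [chi_7 = chi_1].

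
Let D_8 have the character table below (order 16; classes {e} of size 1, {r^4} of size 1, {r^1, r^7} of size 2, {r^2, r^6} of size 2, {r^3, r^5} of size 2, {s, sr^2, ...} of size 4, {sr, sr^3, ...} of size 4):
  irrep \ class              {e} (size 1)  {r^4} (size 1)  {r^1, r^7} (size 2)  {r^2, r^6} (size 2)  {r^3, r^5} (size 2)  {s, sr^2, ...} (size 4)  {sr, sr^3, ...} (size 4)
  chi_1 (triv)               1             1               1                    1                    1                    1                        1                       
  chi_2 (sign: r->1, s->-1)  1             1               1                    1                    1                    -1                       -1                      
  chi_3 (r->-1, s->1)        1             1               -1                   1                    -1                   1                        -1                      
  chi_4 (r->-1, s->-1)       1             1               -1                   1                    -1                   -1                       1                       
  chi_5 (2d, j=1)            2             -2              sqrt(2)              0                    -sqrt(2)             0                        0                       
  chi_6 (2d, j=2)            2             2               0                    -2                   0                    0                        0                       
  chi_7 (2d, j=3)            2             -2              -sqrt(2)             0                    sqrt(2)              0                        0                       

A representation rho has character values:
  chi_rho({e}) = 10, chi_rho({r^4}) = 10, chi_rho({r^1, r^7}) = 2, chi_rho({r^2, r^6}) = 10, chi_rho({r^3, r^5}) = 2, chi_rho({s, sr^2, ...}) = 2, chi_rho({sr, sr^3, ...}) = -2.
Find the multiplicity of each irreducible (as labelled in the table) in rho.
Multiplicities: chi_1: 3, chi_2: 3, chi_3: 3, chi_4: 1, chi_5: 0, chi_6: 0, chi_7: 0.

Derivation: Use <chi_rho, chi> = (1/|G|) sum_C |C| * chi_rho(C) * conj(chi(C)) with |G| = 16 for each irreducible chi in the table:
  <chi_rho, chi_1> = (1/16)[1*(10)*conj(1) + 1*(10)*conj(1) + 2*(2)*conj(1) + 2*(10)*conj(1) + 2*(2)*conj(1) + 4*(2)*conj(1) + 4*(-2)*conj(1)]
      = (1/16)[(10) + (10) + (4) + (20) + (4) + (8) + (-8)] = 48/16 = 3
  <chi_rho, chi_2> = (1/16)[1*(10)*conj(1) + 1*(10)*conj(1) + 2*(2)*conj(1) + 2*(10)*conj(1) + 2*(2)*conj(1) + 4*(2)*conj(-1) + 4*(-2)*conj(-1)]
      = (1/16)[(10) + (10) + (4) + (20) + (4) + (-8) + (8)] = 48/16 = 3
  <chi_rho, chi_3> = (1/16)[1*(10)*conj(1) + 1*(10)*conj(1) + 2*(2)*conj(-1) + 2*(10)*conj(1) + 2*(2)*conj(-1) + 4*(2)*conj(1) + 4*(-2)*conj(-1)]
      = (1/16)[(10) + (10) + (-4) + (20) + (-4) + (8) + (8)] = 48/16 = 3
  <chi_rho, chi_4> = (1/16)[1*(10)*conj(1) + 1*(10)*conj(1) + 2*(2)*conj(-1) + 2*(10)*conj(1) + 2*(2)*conj(-1) + 4*(2)*conj(-1) + 4*(-2)*conj(1)]
      = (1/16)[(10) + (10) + (-4) + (20) + (-4) + (-8) + (-8)] = 16/16 = 1
  <chi_rho, chi_5> = (1/16)[1*(10)*conj(2) + 1*(10)*conj(-2) + 2*(2)*conj(sqrt(2)) + 2*(10)*conj(0) + 2*(2)*conj(-sqrt(2)) + 4*(2)*conj(0) + 4*(-2)*conj(0)]
      = (1/16)[(20) + (-20) + (4*sqrt(2)) + (0) + (-4*sqrt(2)) + (0) + (0)] = 0/16 = 0
  <chi_rho, chi_6> = (1/16)[1*(10)*conj(2) + 1*(10)*conj(2) + 2*(2)*conj(0) + 2*(10)*conj(-2) + 2*(2)*conj(0) + 4*(2)*conj(0) + 4*(-2)*conj(0)]
      = (1/16)[(20) + (20) + (0) + (-40) + (0) + (0) + (0)] = 0/16 = 0
  <chi_rho, chi_7> = (1/16)[1*(10)*conj(2) + 1*(10)*conj(-2) + 2*(2)*conj(-sqrt(2)) + 2*(10)*conj(0) + 2*(2)*conj(sqrt(2)) + 4*(2)*conj(0) + 4*(-2)*conj(0)]
      = (1/16)[(20) + (-20) + (-4*sqrt(2)) + (0) + (4*sqrt(2)) + (0) + (0)] = 0/16 = 0
Dimension check: dim(rho) = sum (mult * dim) = 3*1 + 3*1 + 3*1 + 1*1 + 0*2 + 0*2 + 0*2 = 10 = chi_rho(e) = 10.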